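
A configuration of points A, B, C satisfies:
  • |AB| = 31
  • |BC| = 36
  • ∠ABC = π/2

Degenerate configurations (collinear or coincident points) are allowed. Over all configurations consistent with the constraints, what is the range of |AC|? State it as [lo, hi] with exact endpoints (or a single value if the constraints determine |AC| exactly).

|AC| = √(2257)  (≈ 47.5079)

|AB| ∈ {31}
|BC| ∈ {36}
|AC| ∈ {√(2257)}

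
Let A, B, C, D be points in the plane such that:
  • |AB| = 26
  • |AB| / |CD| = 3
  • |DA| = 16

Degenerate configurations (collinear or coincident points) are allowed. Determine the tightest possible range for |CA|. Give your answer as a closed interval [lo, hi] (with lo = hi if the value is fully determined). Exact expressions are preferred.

|CA| ∈ [22/3, 74/3]  (≈ [7.3333, 24.6667])

|AB| ∈ {26}
|AD| ∈ {16}
|CD| ∈ {26/3}
|BD| ∈ [10, 42]
|AC| ∈ [22/3, 74/3]
|BC| ∈ [4/3, 152/3]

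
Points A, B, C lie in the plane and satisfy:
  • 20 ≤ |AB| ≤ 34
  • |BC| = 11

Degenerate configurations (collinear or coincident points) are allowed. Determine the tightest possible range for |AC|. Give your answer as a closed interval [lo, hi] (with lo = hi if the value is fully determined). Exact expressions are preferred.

|AB| ∈ [20, 34]
|BC| ∈ {11}
|AC| ∈ [9, 45]

|AC| ∈ [9, 45]  (≈ [9.0000, 45.0000])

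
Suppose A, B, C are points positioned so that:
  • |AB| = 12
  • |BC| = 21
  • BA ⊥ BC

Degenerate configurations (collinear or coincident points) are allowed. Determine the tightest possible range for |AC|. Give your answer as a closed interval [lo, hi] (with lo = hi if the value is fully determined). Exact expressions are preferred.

|AC| = 3·√(65)  (≈ 24.1868)

|AB| ∈ {12}
|BC| ∈ {21}
|AC| ∈ {3·√(65)}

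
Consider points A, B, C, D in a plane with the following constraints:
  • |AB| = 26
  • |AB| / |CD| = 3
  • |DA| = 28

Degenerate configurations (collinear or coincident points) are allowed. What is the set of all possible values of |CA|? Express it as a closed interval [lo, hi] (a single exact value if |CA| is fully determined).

|AB| ∈ {26}
|AD| ∈ {28}
|CD| ∈ {26/3}
|BD| ∈ [2, 54]
|AC| ∈ [58/3, 110/3]
|BC| ∈ [0, 188/3]

|CA| ∈ [58/3, 110/3]  (≈ [19.3333, 36.6667])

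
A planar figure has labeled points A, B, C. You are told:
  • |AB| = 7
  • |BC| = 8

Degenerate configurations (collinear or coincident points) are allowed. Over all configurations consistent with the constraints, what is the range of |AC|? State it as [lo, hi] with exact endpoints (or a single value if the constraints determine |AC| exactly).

|AC| ∈ [1, 15]  (≈ [1.0000, 15.0000])

|AB| ∈ {7}
|BC| ∈ {8}
|AC| ∈ [1, 15]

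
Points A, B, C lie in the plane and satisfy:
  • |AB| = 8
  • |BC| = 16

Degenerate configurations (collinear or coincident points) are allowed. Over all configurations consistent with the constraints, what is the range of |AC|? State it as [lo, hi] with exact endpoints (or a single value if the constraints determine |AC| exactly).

|AB| ∈ {8}
|BC| ∈ {16}
|AC| ∈ [8, 24]

|AC| ∈ [8, 24]  (≈ [8.0000, 24.0000])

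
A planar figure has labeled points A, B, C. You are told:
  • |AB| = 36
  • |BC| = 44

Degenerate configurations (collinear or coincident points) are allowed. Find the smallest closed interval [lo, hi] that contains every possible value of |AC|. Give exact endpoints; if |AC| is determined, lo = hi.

|AB| ∈ {36}
|BC| ∈ {44}
|AC| ∈ [8, 80]

|AC| ∈ [8, 80]  (≈ [8.0000, 80.0000])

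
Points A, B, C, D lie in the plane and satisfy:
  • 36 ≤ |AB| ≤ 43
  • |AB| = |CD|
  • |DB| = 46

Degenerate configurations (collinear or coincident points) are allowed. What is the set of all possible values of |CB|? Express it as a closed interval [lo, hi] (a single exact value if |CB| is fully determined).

|CB| ∈ [3, 89]  (≈ [3.0000, 89.0000])

|AB| ∈ [36, 43]
|BD| ∈ {46}
|CD| ∈ [36, 43]
|AD| ∈ [3, 89]
|BC| ∈ [3, 89]
|AC| ∈ [0, 132]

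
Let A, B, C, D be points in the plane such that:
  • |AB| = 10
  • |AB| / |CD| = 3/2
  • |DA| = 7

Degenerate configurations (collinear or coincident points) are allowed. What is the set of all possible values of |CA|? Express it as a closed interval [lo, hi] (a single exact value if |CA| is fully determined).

|CA| ∈ [1/3, 41/3]  (≈ [0.3333, 13.6667])

|AB| ∈ {10}
|AD| ∈ {7}
|CD| ∈ {20/3}
|BD| ∈ [3, 17]
|AC| ∈ [1/3, 41/3]
|BC| ∈ [0, 71/3]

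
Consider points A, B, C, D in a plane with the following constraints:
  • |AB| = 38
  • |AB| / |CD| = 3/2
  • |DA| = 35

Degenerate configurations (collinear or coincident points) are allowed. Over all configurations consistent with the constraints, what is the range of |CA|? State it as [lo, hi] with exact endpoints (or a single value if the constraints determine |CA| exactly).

|CA| ∈ [29/3, 181/3]  (≈ [9.6667, 60.3333])

|AB| ∈ {38}
|AD| ∈ {35}
|CD| ∈ {76/3}
|BD| ∈ [3, 73]
|AC| ∈ [29/3, 181/3]
|BC| ∈ [0, 295/3]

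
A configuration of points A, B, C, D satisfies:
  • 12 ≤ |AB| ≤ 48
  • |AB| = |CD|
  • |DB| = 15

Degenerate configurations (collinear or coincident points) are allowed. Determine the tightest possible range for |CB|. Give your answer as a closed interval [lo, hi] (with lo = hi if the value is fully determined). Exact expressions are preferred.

|CB| ∈ [0, 63]  (≈ [0.0000, 63.0000])

|AB| ∈ [12, 48]
|BD| ∈ {15}
|CD| ∈ [12, 48]
|AD| ∈ [0, 63]
|BC| ∈ [0, 63]
|AC| ∈ [0, 111]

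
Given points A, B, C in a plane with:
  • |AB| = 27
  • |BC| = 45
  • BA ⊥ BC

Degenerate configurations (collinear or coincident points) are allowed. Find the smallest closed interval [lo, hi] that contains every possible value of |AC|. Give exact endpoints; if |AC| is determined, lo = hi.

|AC| = 9·√(34)  (≈ 52.4786)

|AB| ∈ {27}
|BC| ∈ {45}
|AC| ∈ {9·√(34)}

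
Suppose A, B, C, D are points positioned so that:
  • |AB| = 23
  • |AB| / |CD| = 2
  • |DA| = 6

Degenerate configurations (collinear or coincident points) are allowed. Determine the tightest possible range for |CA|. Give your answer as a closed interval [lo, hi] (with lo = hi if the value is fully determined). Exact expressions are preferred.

|AB| ∈ {23}
|AD| ∈ {6}
|CD| ∈ {23/2}
|BD| ∈ [17, 29]
|AC| ∈ [11/2, 35/2]
|BC| ∈ [11/2, 81/2]

|CA| ∈ [11/2, 35/2]  (≈ [5.5000, 17.5000])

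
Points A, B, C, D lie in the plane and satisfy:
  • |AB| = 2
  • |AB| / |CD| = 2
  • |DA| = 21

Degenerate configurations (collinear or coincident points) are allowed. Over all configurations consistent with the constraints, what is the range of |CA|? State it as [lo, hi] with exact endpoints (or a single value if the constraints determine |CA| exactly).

|AB| ∈ {2}
|AD| ∈ {21}
|CD| ∈ {1}
|BD| ∈ [19, 23]
|AC| ∈ [20, 22]
|BC| ∈ [18, 24]

|CA| ∈ [20, 22]  (≈ [20.0000, 22.0000])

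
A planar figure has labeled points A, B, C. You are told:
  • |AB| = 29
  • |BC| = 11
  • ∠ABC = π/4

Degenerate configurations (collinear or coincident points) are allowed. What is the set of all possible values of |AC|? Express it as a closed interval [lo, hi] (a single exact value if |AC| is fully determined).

|AC| = √(962 - 319·√(2))  (≈ 22.6023)

|AB| ∈ {29}
|BC| ∈ {11}
|AC| ∈ {√(962 - 319·√(2))}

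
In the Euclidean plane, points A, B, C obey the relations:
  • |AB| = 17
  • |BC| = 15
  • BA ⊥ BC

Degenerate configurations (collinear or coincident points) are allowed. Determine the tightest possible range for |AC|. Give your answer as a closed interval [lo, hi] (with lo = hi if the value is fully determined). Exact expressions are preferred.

|AC| = √(514)  (≈ 22.6716)

|AB| ∈ {17}
|BC| ∈ {15}
|AC| ∈ {√(514)}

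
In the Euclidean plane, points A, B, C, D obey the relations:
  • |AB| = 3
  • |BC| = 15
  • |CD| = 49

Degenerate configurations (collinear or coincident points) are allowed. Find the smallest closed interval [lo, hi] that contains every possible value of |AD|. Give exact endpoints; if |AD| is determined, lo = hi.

|AD| ∈ [31, 67]  (≈ [31.0000, 67.0000])

|AB| ∈ {3}
|BC| ∈ {15}
|CD| ∈ {49}
|AC| ∈ [12, 18]
|BD| ∈ [34, 64]
|AD| ∈ [31, 67]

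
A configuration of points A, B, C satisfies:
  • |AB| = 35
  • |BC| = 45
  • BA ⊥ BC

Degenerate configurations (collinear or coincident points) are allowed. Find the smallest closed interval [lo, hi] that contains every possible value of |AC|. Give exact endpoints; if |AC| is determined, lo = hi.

|AB| ∈ {35}
|BC| ∈ {45}
|AC| ∈ {5·√(130)}

|AC| = 5·√(130)  (≈ 57.0088)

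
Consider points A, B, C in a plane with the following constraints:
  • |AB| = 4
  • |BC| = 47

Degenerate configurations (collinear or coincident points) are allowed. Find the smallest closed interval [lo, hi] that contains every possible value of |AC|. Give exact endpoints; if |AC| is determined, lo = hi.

|AB| ∈ {4}
|BC| ∈ {47}
|AC| ∈ [43, 51]

|AC| ∈ [43, 51]  (≈ [43.0000, 51.0000])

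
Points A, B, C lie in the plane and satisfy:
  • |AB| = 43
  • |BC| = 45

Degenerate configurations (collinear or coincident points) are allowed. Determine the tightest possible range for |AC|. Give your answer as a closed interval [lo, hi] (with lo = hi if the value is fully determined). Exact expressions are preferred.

|AB| ∈ {43}
|BC| ∈ {45}
|AC| ∈ [2, 88]

|AC| ∈ [2, 88]  (≈ [2.0000, 88.0000])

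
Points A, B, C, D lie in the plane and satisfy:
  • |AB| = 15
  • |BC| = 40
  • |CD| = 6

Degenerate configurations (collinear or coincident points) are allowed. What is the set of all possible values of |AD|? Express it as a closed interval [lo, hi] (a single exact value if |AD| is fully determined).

|AB| ∈ {15}
|BC| ∈ {40}
|CD| ∈ {6}
|AC| ∈ [25, 55]
|BD| ∈ [34, 46]
|AD| ∈ [19, 61]

|AD| ∈ [19, 61]  (≈ [19.0000, 61.0000])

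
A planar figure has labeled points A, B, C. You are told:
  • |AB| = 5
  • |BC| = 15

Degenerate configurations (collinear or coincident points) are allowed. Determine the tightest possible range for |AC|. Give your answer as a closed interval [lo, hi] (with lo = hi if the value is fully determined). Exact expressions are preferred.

|AC| ∈ [10, 20]  (≈ [10.0000, 20.0000])

|AB| ∈ {5}
|BC| ∈ {15}
|AC| ∈ [10, 20]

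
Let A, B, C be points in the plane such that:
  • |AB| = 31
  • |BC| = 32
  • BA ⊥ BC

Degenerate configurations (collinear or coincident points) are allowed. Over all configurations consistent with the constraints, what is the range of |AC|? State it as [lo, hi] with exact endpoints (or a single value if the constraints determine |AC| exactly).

|AC| = √(1985)  (≈ 44.5533)

|AB| ∈ {31}
|BC| ∈ {32}
|AC| ∈ {√(1985)}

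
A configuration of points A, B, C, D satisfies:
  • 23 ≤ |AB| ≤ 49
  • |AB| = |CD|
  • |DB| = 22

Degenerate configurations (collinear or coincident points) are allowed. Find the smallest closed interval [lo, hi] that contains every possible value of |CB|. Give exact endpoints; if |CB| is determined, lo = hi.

|CB| ∈ [1, 71]  (≈ [1.0000, 71.0000])

|AB| ∈ [23, 49]
|BD| ∈ {22}
|CD| ∈ [23, 49]
|AD| ∈ [1, 71]
|BC| ∈ [1, 71]
|AC| ∈ [0, 120]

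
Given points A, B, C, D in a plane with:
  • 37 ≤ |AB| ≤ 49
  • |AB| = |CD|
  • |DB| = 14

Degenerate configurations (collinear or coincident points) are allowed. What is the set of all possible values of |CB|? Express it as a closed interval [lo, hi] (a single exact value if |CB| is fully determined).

|CB| ∈ [23, 63]  (≈ [23.0000, 63.0000])

|AB| ∈ [37, 49]
|BD| ∈ {14}
|CD| ∈ [37, 49]
|AD| ∈ [23, 63]
|BC| ∈ [23, 63]
|AC| ∈ [0, 112]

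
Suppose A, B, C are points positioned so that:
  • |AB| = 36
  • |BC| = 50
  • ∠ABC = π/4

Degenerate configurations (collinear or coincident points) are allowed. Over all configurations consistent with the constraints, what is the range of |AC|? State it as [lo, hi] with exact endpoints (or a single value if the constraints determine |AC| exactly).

|AC| = 2·√(949 - 450·√(2))  (≈ 35.3612)

|AB| ∈ {36}
|BC| ∈ {50}
|AC| ∈ {2·√(949 - 450·√(2))}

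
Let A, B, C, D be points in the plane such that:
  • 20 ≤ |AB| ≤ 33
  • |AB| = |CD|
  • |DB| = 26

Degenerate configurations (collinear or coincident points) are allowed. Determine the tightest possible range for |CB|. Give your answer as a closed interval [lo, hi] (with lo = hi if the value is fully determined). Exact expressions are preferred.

|AB| ∈ [20, 33]
|BD| ∈ {26}
|CD| ∈ [20, 33]
|AD| ∈ [0, 59]
|BC| ∈ [0, 59]
|AC| ∈ [0, 92]

|CB| ∈ [0, 59]  (≈ [0.0000, 59.0000])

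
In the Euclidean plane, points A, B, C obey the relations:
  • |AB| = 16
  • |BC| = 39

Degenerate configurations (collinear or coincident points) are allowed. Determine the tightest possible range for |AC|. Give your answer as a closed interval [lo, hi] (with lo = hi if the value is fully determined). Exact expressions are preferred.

|AB| ∈ {16}
|BC| ∈ {39}
|AC| ∈ [23, 55]

|AC| ∈ [23, 55]  (≈ [23.0000, 55.0000])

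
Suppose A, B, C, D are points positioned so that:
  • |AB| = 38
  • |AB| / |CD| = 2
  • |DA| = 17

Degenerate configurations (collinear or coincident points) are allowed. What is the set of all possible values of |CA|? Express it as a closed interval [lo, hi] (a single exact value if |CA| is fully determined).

|CA| ∈ [2, 36]  (≈ [2.0000, 36.0000])

|AB| ∈ {38}
|AD| ∈ {17}
|CD| ∈ {19}
|BD| ∈ [21, 55]
|AC| ∈ [2, 36]
|BC| ∈ [2, 74]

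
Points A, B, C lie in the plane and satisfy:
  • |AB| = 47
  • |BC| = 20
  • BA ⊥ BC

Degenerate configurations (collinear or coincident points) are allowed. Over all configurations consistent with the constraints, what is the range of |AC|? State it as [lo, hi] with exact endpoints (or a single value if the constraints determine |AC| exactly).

|AC| = √(2609)  (≈ 51.0784)

|AB| ∈ {47}
|BC| ∈ {20}
|AC| ∈ {√(2609)}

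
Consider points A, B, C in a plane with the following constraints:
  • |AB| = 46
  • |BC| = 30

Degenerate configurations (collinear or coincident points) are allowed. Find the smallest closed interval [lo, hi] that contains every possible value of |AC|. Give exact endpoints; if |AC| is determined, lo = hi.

|AC| ∈ [16, 76]  (≈ [16.0000, 76.0000])

|AB| ∈ {46}
|BC| ∈ {30}
|AC| ∈ [16, 76]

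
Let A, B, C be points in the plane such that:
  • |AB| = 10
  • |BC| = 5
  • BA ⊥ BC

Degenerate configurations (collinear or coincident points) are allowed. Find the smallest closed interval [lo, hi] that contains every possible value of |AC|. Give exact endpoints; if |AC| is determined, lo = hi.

|AB| ∈ {10}
|BC| ∈ {5}
|AC| ∈ {5·√(5)}

|AC| = 5·√(5)  (≈ 11.1803)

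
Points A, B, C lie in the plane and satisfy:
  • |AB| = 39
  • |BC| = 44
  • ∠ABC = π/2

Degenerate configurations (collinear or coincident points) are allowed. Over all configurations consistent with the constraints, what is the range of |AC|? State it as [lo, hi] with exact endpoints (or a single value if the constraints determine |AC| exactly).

|AB| ∈ {39}
|BC| ∈ {44}
|AC| ∈ {√(3457)}

|AC| = √(3457)  (≈ 58.7963)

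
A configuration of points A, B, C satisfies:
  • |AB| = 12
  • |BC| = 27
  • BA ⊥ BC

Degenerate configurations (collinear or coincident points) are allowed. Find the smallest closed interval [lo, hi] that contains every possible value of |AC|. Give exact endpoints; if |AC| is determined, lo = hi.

|AC| = 3·√(97)  (≈ 29.5466)

|AB| ∈ {12}
|BC| ∈ {27}
|AC| ∈ {3·√(97)}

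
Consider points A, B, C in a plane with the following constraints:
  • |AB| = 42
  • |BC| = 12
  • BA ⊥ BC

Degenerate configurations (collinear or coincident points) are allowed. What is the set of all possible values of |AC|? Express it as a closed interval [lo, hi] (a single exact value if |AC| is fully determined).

|AB| ∈ {42}
|BC| ∈ {12}
|AC| ∈ {6·√(53)}

|AC| = 6·√(53)  (≈ 43.6807)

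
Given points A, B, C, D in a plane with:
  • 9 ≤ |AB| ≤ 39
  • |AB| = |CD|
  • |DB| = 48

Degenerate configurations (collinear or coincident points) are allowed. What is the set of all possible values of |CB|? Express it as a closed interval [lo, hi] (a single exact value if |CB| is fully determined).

|CB| ∈ [9, 87]  (≈ [9.0000, 87.0000])

|AB| ∈ [9, 39]
|BD| ∈ {48}
|CD| ∈ [9, 39]
|AD| ∈ [9, 87]
|BC| ∈ [9, 87]
|AC| ∈ [0, 126]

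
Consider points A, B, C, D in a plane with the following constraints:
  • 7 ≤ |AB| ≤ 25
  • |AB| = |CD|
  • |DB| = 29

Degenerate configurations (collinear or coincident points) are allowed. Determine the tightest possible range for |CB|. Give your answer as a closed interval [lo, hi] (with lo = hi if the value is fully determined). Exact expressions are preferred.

|AB| ∈ [7, 25]
|BD| ∈ {29}
|CD| ∈ [7, 25]
|AD| ∈ [4, 54]
|BC| ∈ [4, 54]
|AC| ∈ [0, 79]

|CB| ∈ [4, 54]  (≈ [4.0000, 54.0000])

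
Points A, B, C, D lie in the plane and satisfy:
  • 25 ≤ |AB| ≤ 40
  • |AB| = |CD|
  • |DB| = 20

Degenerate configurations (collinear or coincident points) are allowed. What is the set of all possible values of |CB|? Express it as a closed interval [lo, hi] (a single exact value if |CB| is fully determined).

|AB| ∈ [25, 40]
|BD| ∈ {20}
|CD| ∈ [25, 40]
|AD| ∈ [5, 60]
|BC| ∈ [5, 60]
|AC| ∈ [0, 100]

|CB| ∈ [5, 60]  (≈ [5.0000, 60.0000])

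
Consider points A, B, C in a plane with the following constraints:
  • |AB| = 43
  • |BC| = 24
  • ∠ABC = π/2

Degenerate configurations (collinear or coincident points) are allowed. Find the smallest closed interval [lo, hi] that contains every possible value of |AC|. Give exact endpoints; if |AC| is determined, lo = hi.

|AC| = 5·√(97)  (≈ 49.2443)

|AB| ∈ {43}
|BC| ∈ {24}
|AC| ∈ {5·√(97)}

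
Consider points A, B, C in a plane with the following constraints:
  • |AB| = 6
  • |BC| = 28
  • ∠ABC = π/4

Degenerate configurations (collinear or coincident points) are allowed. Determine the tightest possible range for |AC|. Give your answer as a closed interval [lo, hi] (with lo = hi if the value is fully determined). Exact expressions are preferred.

|AC| = 2·√(205 - 42·√(2))  (≈ 24.1332)

|AB| ∈ {6}
|BC| ∈ {28}
|AC| ∈ {2·√(205 - 42·√(2))}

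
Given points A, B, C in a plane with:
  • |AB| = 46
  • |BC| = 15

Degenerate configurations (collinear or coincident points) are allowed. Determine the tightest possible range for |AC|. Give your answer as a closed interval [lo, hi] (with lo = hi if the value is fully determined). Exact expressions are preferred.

|AB| ∈ {46}
|BC| ∈ {15}
|AC| ∈ [31, 61]

|AC| ∈ [31, 61]  (≈ [31.0000, 61.0000])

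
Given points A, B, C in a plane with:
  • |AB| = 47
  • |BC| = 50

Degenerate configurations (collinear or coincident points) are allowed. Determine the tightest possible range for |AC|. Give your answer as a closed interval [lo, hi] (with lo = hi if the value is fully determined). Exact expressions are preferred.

|AC| ∈ [3, 97]  (≈ [3.0000, 97.0000])

|AB| ∈ {47}
|BC| ∈ {50}
|AC| ∈ [3, 97]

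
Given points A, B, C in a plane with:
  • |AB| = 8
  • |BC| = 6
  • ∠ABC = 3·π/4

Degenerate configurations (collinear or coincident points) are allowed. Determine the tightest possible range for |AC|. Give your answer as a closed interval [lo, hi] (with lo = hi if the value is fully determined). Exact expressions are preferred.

|AB| ∈ {8}
|BC| ∈ {6}
|AC| ∈ {2·√(12·√(2) + 25)}

|AC| = 2·√(12·√(2) + 25)  (≈ 12.9569)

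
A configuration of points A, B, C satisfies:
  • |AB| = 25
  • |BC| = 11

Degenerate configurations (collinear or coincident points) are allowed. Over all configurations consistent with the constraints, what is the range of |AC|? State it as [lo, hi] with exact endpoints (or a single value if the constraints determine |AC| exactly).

|AB| ∈ {25}
|BC| ∈ {11}
|AC| ∈ [14, 36]

|AC| ∈ [14, 36]  (≈ [14.0000, 36.0000])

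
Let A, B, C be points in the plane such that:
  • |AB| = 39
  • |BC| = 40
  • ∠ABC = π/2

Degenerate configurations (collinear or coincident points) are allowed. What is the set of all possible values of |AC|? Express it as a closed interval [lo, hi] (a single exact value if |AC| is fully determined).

|AC| = √(3121)  (≈ 55.8659)

|AB| ∈ {39}
|BC| ∈ {40}
|AC| ∈ {√(3121)}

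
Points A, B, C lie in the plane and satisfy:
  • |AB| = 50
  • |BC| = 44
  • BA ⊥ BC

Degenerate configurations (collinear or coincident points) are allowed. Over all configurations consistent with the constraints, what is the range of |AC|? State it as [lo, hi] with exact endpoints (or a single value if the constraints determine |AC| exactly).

|AC| = 2·√(1109)  (≈ 66.6033)

|AB| ∈ {50}
|BC| ∈ {44}
|AC| ∈ {2·√(1109)}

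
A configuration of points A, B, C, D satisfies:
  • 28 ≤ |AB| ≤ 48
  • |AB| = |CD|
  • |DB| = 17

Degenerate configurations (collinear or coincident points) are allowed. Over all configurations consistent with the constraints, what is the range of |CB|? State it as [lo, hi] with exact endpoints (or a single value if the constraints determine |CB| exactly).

|AB| ∈ [28, 48]
|BD| ∈ {17}
|CD| ∈ [28, 48]
|AD| ∈ [11, 65]
|BC| ∈ [11, 65]
|AC| ∈ [0, 113]

|CB| ∈ [11, 65]  (≈ [11.0000, 65.0000])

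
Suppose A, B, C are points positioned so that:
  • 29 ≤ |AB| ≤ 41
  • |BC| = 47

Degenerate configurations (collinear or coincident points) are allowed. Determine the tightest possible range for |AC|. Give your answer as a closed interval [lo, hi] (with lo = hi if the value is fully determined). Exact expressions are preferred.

|AC| ∈ [6, 88]  (≈ [6.0000, 88.0000])

|AB| ∈ [29, 41]
|BC| ∈ {47}
|AC| ∈ [6, 88]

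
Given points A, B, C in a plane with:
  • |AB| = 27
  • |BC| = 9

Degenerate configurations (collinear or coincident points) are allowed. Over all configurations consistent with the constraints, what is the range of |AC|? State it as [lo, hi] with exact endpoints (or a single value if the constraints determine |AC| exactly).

|AB| ∈ {27}
|BC| ∈ {9}
|AC| ∈ [18, 36]

|AC| ∈ [18, 36]  (≈ [18.0000, 36.0000])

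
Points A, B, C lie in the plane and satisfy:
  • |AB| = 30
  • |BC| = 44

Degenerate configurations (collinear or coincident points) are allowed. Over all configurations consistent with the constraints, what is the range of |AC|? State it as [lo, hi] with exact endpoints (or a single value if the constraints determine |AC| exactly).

|AB| ∈ {30}
|BC| ∈ {44}
|AC| ∈ [14, 74]

|AC| ∈ [14, 74]  (≈ [14.0000, 74.0000])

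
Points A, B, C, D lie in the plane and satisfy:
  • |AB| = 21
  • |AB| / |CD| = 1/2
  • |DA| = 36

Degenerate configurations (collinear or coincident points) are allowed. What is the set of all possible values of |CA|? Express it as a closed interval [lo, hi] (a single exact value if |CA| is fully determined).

|CA| ∈ [6, 78]  (≈ [6.0000, 78.0000])

|AB| ∈ {21}
|AD| ∈ {36}
|CD| ∈ {42}
|BD| ∈ [15, 57]
|AC| ∈ [6, 78]
|BC| ∈ [0, 99]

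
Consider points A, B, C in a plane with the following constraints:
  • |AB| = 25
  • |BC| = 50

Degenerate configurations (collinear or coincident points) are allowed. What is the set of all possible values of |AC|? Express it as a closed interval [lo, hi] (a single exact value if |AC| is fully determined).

|AB| ∈ {25}
|BC| ∈ {50}
|AC| ∈ [25, 75]

|AC| ∈ [25, 75]  (≈ [25.0000, 75.0000])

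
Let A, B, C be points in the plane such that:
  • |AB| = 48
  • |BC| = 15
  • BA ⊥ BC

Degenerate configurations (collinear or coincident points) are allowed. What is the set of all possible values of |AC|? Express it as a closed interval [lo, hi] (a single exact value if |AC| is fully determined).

|AB| ∈ {48}
|BC| ∈ {15}
|AC| ∈ {3·√(281)}

|AC| = 3·√(281)  (≈ 50.2892)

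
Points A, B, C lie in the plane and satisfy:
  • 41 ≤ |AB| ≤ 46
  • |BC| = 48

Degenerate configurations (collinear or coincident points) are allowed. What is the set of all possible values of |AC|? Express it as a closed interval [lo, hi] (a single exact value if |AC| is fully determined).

|AB| ∈ [41, 46]
|BC| ∈ {48}
|AC| ∈ [2, 94]

|AC| ∈ [2, 94]  (≈ [2.0000, 94.0000])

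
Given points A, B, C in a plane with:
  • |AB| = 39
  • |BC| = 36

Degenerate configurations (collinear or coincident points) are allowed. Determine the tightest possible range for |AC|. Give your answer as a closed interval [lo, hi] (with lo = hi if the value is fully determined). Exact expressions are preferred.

|AC| ∈ [3, 75]  (≈ [3.0000, 75.0000])

|AB| ∈ {39}
|BC| ∈ {36}
|AC| ∈ [3, 75]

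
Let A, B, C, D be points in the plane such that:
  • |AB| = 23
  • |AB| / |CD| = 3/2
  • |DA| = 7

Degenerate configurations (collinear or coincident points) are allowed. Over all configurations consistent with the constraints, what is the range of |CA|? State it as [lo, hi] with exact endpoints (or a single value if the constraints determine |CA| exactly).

|CA| ∈ [25/3, 67/3]  (≈ [8.3333, 22.3333])

|AB| ∈ {23}
|AD| ∈ {7}
|CD| ∈ {46/3}
|BD| ∈ [16, 30]
|AC| ∈ [25/3, 67/3]
|BC| ∈ [2/3, 136/3]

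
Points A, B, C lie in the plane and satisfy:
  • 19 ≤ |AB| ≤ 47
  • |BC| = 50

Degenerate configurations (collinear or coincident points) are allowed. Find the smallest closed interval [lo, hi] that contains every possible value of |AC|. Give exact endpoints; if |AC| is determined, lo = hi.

|AC| ∈ [3, 97]  (≈ [3.0000, 97.0000])

|AB| ∈ [19, 47]
|BC| ∈ {50}
|AC| ∈ [3, 97]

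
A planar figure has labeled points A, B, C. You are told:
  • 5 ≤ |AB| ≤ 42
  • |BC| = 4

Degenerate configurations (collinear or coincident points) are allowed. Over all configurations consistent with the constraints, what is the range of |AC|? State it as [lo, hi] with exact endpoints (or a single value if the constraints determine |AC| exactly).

|AC| ∈ [1, 46]  (≈ [1.0000, 46.0000])

|AB| ∈ [5, 42]
|BC| ∈ {4}
|AC| ∈ [1, 46]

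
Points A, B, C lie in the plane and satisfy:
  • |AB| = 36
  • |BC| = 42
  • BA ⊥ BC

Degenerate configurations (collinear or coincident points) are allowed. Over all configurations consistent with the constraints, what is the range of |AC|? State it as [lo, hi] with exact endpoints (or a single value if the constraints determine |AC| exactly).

|AB| ∈ {36}
|BC| ∈ {42}
|AC| ∈ {6·√(85)}

|AC| = 6·√(85)  (≈ 55.3173)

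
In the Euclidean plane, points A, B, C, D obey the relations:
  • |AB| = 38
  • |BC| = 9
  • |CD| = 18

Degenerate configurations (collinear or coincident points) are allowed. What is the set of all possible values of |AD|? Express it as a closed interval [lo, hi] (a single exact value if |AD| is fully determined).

|AD| ∈ [11, 65]  (≈ [11.0000, 65.0000])

|AB| ∈ {38}
|BC| ∈ {9}
|CD| ∈ {18}
|AC| ∈ [29, 47]
|BD| ∈ [9, 27]
|AD| ∈ [11, 65]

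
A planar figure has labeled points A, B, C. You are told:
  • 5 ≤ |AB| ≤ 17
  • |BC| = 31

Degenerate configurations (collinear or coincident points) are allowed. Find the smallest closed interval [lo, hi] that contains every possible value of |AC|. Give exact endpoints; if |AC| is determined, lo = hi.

|AB| ∈ [5, 17]
|BC| ∈ {31}
|AC| ∈ [14, 48]

|AC| ∈ [14, 48]  (≈ [14.0000, 48.0000])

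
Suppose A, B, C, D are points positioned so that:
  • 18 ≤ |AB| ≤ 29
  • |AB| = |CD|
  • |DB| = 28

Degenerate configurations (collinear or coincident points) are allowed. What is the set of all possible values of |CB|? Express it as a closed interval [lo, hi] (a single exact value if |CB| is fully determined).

|AB| ∈ [18, 29]
|BD| ∈ {28}
|CD| ∈ [18, 29]
|AD| ∈ [0, 57]
|BC| ∈ [0, 57]
|AC| ∈ [0, 86]

|CB| ∈ [0, 57]  (≈ [0.0000, 57.0000])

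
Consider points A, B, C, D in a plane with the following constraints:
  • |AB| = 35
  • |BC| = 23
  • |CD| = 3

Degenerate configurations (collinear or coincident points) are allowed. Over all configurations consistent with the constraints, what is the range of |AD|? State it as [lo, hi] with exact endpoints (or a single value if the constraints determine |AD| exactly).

|AB| ∈ {35}
|BC| ∈ {23}
|CD| ∈ {3}
|AC| ∈ [12, 58]
|BD| ∈ [20, 26]
|AD| ∈ [9, 61]

|AD| ∈ [9, 61]  (≈ [9.0000, 61.0000])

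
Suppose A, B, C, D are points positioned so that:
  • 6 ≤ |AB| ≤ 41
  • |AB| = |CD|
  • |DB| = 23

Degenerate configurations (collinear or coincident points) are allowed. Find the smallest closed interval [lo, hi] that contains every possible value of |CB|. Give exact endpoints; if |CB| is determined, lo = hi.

|AB| ∈ [6, 41]
|BD| ∈ {23}
|CD| ∈ [6, 41]
|AD| ∈ [0, 64]
|BC| ∈ [0, 64]
|AC| ∈ [0, 105]

|CB| ∈ [0, 64]  (≈ [0.0000, 64.0000])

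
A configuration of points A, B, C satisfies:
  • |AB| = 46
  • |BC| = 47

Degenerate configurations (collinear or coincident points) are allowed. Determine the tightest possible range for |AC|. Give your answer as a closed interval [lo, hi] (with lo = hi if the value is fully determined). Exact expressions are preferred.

|AB| ∈ {46}
|BC| ∈ {47}
|AC| ∈ [1, 93]

|AC| ∈ [1, 93]  (≈ [1.0000, 93.0000])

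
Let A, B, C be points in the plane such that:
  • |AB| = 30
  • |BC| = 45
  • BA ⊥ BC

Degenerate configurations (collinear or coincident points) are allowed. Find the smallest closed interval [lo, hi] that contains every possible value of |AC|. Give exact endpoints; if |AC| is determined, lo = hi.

|AC| = 15·√(13)  (≈ 54.0833)

|AB| ∈ {30}
|BC| ∈ {45}
|AC| ∈ {15·√(13)}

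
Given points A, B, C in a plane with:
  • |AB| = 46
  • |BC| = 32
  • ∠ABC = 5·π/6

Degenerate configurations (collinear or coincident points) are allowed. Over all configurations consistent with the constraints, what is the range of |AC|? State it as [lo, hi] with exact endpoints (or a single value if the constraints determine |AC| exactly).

|AC| = 2·√(368·√(3) + 785)  (≈ 75.4293)

|AB| ∈ {46}
|BC| ∈ {32}
|AC| ∈ {2·√(368·√(3) + 785)}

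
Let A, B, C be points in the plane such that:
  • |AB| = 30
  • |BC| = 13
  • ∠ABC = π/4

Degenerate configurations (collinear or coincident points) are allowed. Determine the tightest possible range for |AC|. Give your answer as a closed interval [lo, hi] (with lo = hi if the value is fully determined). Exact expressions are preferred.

|AB| ∈ {30}
|BC| ∈ {13}
|AC| ∈ {√(1069 - 390·√(2))}

|AC| = √(1069 - 390·√(2))  (≈ 22.7477)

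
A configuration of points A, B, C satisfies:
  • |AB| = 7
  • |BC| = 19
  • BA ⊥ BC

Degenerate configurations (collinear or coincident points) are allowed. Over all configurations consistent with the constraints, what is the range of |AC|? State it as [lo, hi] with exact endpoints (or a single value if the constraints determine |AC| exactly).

|AC| = √(410)  (≈ 20.2485)

|AB| ∈ {7}
|BC| ∈ {19}
|AC| ∈ {√(410)}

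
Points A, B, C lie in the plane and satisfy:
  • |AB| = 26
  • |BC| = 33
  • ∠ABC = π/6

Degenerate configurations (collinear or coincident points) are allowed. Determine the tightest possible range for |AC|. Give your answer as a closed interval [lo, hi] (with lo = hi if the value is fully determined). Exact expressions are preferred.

|AB| ∈ {26}
|BC| ∈ {33}
|AC| ∈ {√(1765 - 858·√(3))}

|AC| = √(1765 - 858·√(3))  (≈ 16.7003)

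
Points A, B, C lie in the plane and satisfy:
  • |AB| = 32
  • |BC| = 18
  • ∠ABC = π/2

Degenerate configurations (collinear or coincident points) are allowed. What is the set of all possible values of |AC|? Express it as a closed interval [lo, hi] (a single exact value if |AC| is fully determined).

|AB| ∈ {32}
|BC| ∈ {18}
|AC| ∈ {2·√(337)}

|AC| = 2·√(337)  (≈ 36.7151)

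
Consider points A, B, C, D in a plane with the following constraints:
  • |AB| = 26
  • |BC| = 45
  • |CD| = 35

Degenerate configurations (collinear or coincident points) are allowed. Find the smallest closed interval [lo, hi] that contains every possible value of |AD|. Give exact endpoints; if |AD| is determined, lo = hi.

|AD| ∈ [0, 106]  (≈ [0.0000, 106.0000])

|AB| ∈ {26}
|BC| ∈ {45}
|CD| ∈ {35}
|AC| ∈ [19, 71]
|BD| ∈ [10, 80]
|AD| ∈ [0, 106]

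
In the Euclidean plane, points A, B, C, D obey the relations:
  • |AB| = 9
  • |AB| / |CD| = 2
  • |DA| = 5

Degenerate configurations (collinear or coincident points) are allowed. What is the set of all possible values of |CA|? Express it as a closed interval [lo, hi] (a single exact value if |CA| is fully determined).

|CA| ∈ [1/2, 19/2]  (≈ [0.5000, 9.5000])

|AB| ∈ {9}
|AD| ∈ {5}
|CD| ∈ {9/2}
|BD| ∈ [4, 14]
|AC| ∈ [1/2, 19/2]
|BC| ∈ [0, 37/2]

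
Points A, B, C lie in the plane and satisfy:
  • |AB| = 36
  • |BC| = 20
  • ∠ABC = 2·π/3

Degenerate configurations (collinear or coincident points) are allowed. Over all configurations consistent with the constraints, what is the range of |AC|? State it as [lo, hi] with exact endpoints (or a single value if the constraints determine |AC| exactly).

|AB| ∈ {36}
|BC| ∈ {20}
|AC| ∈ {4·√(151)}

|AC| = 4·√(151)  (≈ 49.1528)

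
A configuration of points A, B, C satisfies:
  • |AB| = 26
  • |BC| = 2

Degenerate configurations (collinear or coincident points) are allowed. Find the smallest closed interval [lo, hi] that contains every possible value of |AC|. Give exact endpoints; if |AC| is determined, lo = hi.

|AC| ∈ [24, 28]  (≈ [24.0000, 28.0000])

|AB| ∈ {26}
|BC| ∈ {2}
|AC| ∈ [24, 28]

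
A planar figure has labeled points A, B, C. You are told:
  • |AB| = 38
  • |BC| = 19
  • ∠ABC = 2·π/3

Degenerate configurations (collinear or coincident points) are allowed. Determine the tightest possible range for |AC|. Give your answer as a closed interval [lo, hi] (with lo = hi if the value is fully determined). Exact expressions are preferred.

|AC| = 19·√(7)  (≈ 50.2693)

|AB| ∈ {38}
|BC| ∈ {19}
|AC| ∈ {19·√(7)}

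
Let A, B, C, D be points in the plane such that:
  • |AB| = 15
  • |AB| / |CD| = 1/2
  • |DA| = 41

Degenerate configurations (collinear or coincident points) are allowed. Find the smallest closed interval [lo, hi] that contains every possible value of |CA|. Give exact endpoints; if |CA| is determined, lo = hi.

|CA| ∈ [11, 71]  (≈ [11.0000, 71.0000])

|AB| ∈ {15}
|AD| ∈ {41}
|CD| ∈ {30}
|BD| ∈ [26, 56]
|AC| ∈ [11, 71]
|BC| ∈ [0, 86]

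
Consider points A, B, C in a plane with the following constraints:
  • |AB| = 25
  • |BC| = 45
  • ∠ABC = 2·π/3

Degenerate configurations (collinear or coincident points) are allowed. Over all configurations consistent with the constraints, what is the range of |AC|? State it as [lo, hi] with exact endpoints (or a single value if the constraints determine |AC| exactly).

|AC| = 5·√(151)  (≈ 61.4410)

|AB| ∈ {25}
|BC| ∈ {45}
|AC| ∈ {5·√(151)}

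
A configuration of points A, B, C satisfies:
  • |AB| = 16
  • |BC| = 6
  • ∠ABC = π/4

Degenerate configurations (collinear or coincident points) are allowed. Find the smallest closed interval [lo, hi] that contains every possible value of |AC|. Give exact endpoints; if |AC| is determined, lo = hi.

|AC| = 2·√(73 - 24·√(2))  (≈ 12.4994)

|AB| ∈ {16}
|BC| ∈ {6}
|AC| ∈ {2·√(73 - 24·√(2))}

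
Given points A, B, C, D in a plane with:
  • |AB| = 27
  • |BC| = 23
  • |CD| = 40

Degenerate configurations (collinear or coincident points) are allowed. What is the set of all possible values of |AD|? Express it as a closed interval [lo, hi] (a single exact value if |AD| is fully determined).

|AB| ∈ {27}
|BC| ∈ {23}
|CD| ∈ {40}
|AC| ∈ [4, 50]
|BD| ∈ [17, 63]
|AD| ∈ [0, 90]

|AD| ∈ [0, 90]  (≈ [0.0000, 90.0000])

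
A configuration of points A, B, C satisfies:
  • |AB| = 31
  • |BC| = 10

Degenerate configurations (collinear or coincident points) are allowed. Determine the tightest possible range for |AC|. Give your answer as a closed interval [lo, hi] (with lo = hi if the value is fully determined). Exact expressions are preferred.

|AB| ∈ {31}
|BC| ∈ {10}
|AC| ∈ [21, 41]

|AC| ∈ [21, 41]  (≈ [21.0000, 41.0000])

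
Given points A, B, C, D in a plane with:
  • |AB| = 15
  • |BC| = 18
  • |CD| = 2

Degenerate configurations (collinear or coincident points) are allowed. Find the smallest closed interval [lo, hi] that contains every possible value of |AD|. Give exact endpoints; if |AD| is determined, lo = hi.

|AD| ∈ [1, 35]  (≈ [1.0000, 35.0000])

|AB| ∈ {15}
|BC| ∈ {18}
|CD| ∈ {2}
|AC| ∈ [3, 33]
|BD| ∈ [16, 20]
|AD| ∈ [1, 35]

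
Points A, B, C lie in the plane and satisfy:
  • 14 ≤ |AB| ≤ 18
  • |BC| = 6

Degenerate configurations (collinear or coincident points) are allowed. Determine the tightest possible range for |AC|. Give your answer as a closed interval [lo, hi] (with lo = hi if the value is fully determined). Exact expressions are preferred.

|AC| ∈ [8, 24]  (≈ [8.0000, 24.0000])

|AB| ∈ [14, 18]
|BC| ∈ {6}
|AC| ∈ [8, 24]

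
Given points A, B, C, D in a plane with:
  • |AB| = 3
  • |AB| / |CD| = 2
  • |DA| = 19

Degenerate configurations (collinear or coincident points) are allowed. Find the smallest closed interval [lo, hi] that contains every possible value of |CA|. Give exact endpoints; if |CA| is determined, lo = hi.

|AB| ∈ {3}
|AD| ∈ {19}
|CD| ∈ {3/2}
|BD| ∈ [16, 22]
|AC| ∈ [35/2, 41/2]
|BC| ∈ [29/2, 47/2]

|CA| ∈ [35/2, 41/2]  (≈ [17.5000, 20.5000])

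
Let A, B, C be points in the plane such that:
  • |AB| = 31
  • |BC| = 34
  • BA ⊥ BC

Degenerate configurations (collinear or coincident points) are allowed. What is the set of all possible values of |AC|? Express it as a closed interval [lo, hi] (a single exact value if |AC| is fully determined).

|AB| ∈ {31}
|BC| ∈ {34}
|AC| ∈ {√(2117)}

|AC| = √(2117)  (≈ 46.0109)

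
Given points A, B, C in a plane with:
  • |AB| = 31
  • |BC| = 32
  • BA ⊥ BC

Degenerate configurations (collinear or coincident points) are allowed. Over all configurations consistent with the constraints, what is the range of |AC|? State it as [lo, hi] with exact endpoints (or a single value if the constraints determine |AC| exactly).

|AC| = √(1985)  (≈ 44.5533)

|AB| ∈ {31}
|BC| ∈ {32}
|AC| ∈ {√(1985)}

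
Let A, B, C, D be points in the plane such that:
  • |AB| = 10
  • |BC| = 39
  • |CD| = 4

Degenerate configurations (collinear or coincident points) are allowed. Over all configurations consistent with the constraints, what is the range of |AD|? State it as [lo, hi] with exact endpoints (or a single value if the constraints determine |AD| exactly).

|AB| ∈ {10}
|BC| ∈ {39}
|CD| ∈ {4}
|AC| ∈ [29, 49]
|BD| ∈ [35, 43]
|AD| ∈ [25, 53]

|AD| ∈ [25, 53]  (≈ [25.0000, 53.0000])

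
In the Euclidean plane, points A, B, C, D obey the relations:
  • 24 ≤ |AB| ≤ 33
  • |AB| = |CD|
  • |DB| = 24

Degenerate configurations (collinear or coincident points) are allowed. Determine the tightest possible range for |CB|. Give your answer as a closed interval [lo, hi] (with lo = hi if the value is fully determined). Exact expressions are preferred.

|CB| ∈ [0, 57]  (≈ [0.0000, 57.0000])

|AB| ∈ [24, 33]
|BD| ∈ {24}
|CD| ∈ [24, 33]
|AD| ∈ [0, 57]
|BC| ∈ [0, 57]
|AC| ∈ [0, 90]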